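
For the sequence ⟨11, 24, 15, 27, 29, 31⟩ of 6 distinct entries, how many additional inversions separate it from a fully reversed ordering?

Maximum inversions for 6 distinct elements is C(6, 2) = 6·5/2 = 15.
Current inversions — for each element, count later smaller elements:
11: 0
24: 1
15: 0
27: 0
29: 0
31: 0
Current total: 0 + 1 + 0 + 0 + 0 + 0 = 1
Shortfall: 15 − 1 = 14

14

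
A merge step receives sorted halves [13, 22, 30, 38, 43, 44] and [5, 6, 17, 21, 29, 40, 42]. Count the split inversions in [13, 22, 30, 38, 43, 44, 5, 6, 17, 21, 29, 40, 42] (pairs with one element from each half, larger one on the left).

30

Count, for every r in R, how many entries of L exceed r:
r = 5: 13, 22, 30, 38, 43, 44 → 6
r = 6: 13, 22, 30, 38, 43, 44 → 6
r = 17: 22, 30, 38, 43, 44 → 5
r = 21: 22, 30, 38, 43, 44 → 5
r = 29: 30, 38, 43, 44 → 4
r = 40: 43, 44 → 2
r = 42: 43, 44 → 2
Cross-inversions: 6 + 6 + 5 + 5 + 4 + 2 + 2 = 30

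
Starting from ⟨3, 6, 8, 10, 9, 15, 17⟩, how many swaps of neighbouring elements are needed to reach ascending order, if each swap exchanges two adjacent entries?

1

The minimum number of adjacent swaps to sort an array equals its inversion count, since every such swap removes exactly one inversion.
Count inversions — for each element, later elements that are smaller:
3: none → 0
6: none → 0
8: none → 0
10: 9 → 1
9: none → 0
15: none → 0
17: none → 0
Total inversions: 0 + 0 + 0 + 1 + 0 + 0 + 0 = 1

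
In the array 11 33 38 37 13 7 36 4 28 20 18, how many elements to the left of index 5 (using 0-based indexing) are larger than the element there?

5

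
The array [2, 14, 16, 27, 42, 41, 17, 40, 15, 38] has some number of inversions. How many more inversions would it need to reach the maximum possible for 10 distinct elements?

Maximum inversions for 10 distinct elements is C(10, 2) = 10·9/2 = 45.
Current inversions — for each element, count later smaller elements:
2: 0
14: 0
16: 1
27: 2
42: 5
41: 4
17: 1
40: 2
15: 0
38: 0
Current total: 0 + 0 + 1 + 2 + 5 + 4 + 1 + 2 + 0 + 0 = 15
Shortfall: 45 − 15 = 30

30 inversions short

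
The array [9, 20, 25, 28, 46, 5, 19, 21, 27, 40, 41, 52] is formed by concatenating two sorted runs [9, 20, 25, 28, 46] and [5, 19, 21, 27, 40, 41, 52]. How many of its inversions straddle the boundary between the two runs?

16 cross-inversions

Take each right-half value and tally the left-half values above it:
r = 5: 9, 20, 25, 28, 46 → 5
r = 19: 20, 25, 28, 46 → 4
r = 21: 25, 28, 46 → 3
r = 27: 28, 46 → 2
r = 40: 46 → 1
r = 41: 46 → 1
r = 52: none → 0
Cross-inversions: 5 + 4 + 3 + 2 + 1 + 1 + 0 = 16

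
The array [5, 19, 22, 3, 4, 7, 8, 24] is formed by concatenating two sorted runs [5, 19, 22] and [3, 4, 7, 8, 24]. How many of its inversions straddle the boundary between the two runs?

10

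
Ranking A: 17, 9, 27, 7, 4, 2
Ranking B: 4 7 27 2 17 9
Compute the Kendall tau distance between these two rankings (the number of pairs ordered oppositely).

Assign each item its position (1..6) in the first ordering, then rewrite the second ordering as that position sequence:
positions: 17→1, 9→2, 27→3, 7→4, 4→5, 2→6
second ordering as positions: [5, 4, 3, 6, 1, 2]
Discordant pairs = inversions in this position sequence.
5: 4, 3, 1, 2 → 4
4: 3, 1, 2 → 3
3: 1, 2 → 2
6: 1, 2 → 2
1: 0
2: 0
Total: 4 + 3 + 2 + 2 + 0 + 0 = 11

11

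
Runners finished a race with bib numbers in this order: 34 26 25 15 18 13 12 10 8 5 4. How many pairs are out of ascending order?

Count, for each position, how many later elements it exceeds:
34 → 26, 25, 15, 18, 13, 12, 10, 8, 5, 4 → 10
26 → 25, 15, 18, 13, 12, 10, 8, 5, 4 → 9
25 → 15, 18, 13, 12, 10, 8, 5, 4 → 8
15 → 13, 12, 10, 8, 5, 4 → 6
18 → 13, 12, 10, 8, 5, 4 → 6
13 → 12, 10, 8, 5, 4 → 5
12 → 10, 8, 5, 4 → 4
10 → 8, 5, 4 → 3
8 → 5, 4 → 2
5 → 4 → 1
4 → none → 0
Sum: 10 + 9 + 8 + 6 + 6 + 5 + 4 + 3 + 2 + 1 + 0 = 54

54 out-of-order pairs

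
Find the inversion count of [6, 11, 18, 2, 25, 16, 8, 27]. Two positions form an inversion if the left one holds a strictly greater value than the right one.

9 out-of-order pairs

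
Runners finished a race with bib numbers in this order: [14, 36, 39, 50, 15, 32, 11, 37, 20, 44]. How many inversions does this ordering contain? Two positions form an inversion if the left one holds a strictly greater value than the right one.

Count, for each position, how many later elements it exceeds:
14 → 11 → 1
36 → 15, 32, 11, 20 → 4
39 → 15, 32, 11, 37, 20 → 5
50 → 15, 32, 11, 37, 20, 44 → 6
15 → 11 → 1
32 → 11, 20 → 2
11 → none → 0
37 → 20 → 1
20 → none → 0
44 → none → 0
Sum: 1 + 4 + 5 + 6 + 1 + 2 + 0 + 1 + 0 + 0 = 20

20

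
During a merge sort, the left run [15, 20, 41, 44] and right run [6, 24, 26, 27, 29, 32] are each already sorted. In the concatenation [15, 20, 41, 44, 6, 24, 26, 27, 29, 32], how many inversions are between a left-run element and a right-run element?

Take each right-half value and tally the left-half values above it:
r = 6: 15, 20, 41, 44 → 4
r = 24: 41, 44 → 2
r = 26: 41, 44 → 2
r = 27: 41, 44 → 2
r = 29: 41, 44 → 2
r = 32: 41, 44 → 2
Cross-inversions: 4 + 2 + 2 + 2 + 2 + 2 = 14

Cross-inversions: 14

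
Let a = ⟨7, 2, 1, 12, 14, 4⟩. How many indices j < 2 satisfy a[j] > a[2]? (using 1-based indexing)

1

The element at index 2 is 2.
Elements before it: 7
Those larger than 2: 7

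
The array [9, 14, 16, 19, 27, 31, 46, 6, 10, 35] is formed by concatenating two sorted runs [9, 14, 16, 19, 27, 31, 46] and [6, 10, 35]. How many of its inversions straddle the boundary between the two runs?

14 split inversions

For each element r of the right run, count left-run elements greater than r:
r = 6: 9, 14, 16, 19, 27, 31, 46 → 7
r = 10: 14, 16, 19, 27, 31, 46 → 6
r = 35: 46 → 1
Cross-inversions: 7 + 6 + 1 = 14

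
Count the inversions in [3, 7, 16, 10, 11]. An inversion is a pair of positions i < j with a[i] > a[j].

Inversion pairs (indices are 1-based):
(3,4): 16 > 10
(3,5): 16 > 11
That's 2 pairs.

Inversions: 2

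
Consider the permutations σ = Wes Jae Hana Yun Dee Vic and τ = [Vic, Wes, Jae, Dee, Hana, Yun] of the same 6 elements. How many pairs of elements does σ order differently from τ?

7 discordant pairs

Assign each item its position (1..6) in the first ordering, then rewrite the second ordering as that position sequence:
positions: Wes→1, Jae→2, Hana→3, Yun→4, Dee→5, Vic→6
second ordering as positions: [6, 1, 2, 5, 3, 4]
Discordant pairs = inversions in this position sequence.
6: 1, 2, 5, 3, 4 → 5
1: 0
2: 0
5: 3, 4 → 2
3: 0
4: 0
Total: 5 + 0 + 0 + 2 + 0 + 0 = 7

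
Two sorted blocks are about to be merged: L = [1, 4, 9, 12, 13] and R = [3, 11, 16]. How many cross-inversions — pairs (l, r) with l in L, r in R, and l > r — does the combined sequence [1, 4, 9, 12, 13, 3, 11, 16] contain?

For each element r of the right run, count left-run elements greater than r:
r = 3: 4, 9, 12, 13 → 4
r = 11: 12, 13 → 2
r = 16: none → 0
Cross-inversions: 4 + 2 + 0 = 6

6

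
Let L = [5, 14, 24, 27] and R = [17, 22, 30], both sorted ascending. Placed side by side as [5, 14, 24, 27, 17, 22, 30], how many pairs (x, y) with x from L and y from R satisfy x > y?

4 split inversions

Take each right-half value and tally the left-half values above it:
r = 17: 24, 27 → 2
r = 22: 24, 27 → 2
r = 30: none → 0
Cross-inversions: 2 + 2 + 0 = 4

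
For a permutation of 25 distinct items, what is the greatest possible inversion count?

A reversed (strictly descending) arrangement makes every pair an inversion, giving C(25, 2) inversions.
C(25, 2) = 25·24/2 = 300

300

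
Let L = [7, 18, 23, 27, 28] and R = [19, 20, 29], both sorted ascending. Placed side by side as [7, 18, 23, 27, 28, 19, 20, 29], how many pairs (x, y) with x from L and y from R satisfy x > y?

6 split inversions

Take each right-half value and tally the left-half values above it:
r = 19: 23, 27, 28 → 3
r = 20: 23, 27, 28 → 3
r = 29: none → 0
Cross-inversions: 3 + 3 + 0 = 6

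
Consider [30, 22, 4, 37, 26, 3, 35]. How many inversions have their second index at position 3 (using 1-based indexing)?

The element at index 3 is 4.
Elements before it: 30, 22
Those larger than 4: 30, 22

2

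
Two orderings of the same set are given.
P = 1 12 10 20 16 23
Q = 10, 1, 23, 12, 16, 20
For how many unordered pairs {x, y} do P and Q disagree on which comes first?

Assign each item its position (1..6) in the first ordering, then rewrite the second ordering as that position sequence:
positions: 1→1, 12→2, 10→3, 20→4, 16→5, 23→6
second ordering as positions: [3, 1, 6, 2, 5, 4]
Discordant pairs = inversions in this position sequence.
3: 1, 2 → 2
1: 0
6: 2, 5, 4 → 3
2: 0
5: 4 → 1
4: 0
Total: 2 + 0 + 3 + 0 + 1 + 0 = 6

6 disagreeing pairs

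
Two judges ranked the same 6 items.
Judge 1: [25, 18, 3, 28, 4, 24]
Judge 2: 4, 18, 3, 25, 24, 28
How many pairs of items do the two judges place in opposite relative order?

7 discordant pairs

Assign each item its position (1..6) in the first ordering, then rewrite the second ordering as that position sequence:
positions: 25→1, 18→2, 3→3, 28→4, 4→5, 24→6
second ordering as positions: [5, 2, 3, 1, 6, 4]
Discordant pairs = inversions in this position sequence.
5: 2, 3, 1, 4 → 4
2: 1 → 1
3: 1 → 1
1: 0
6: 4 → 1
4: 0
Total: 4 + 1 + 1 + 0 + 1 + 0 = 7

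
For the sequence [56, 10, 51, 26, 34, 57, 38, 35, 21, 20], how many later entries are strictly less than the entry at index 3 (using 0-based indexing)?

2 such elements

The element at index 3 is 26.
Elements after it: 34, 57, 38, 35, 21, 20
Those smaller than 26: 21, 20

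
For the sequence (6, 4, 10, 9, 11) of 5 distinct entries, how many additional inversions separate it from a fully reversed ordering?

Maximum inversions for 5 distinct elements is C(5, 2) = 5·4/2 = 10.
Current inversions — for each element, count later smaller elements:
6: 1
4: 0
10: 1
9: 0
11: 0
Current total: 1 + 0 + 1 + 0 + 0 = 2
Shortfall: 10 − 2 = 8

8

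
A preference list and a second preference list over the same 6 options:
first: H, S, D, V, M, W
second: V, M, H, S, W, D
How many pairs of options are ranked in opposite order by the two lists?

7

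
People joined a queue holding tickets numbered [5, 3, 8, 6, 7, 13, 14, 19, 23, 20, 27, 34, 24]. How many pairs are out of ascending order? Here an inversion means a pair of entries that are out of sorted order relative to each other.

Inversions: 6

Element-by-element contributions:
5 → 3 → 1
3 → none → 0
8 → 6, 7 → 2
6 → none → 0
7 → none → 0
13 → none → 0
14 → none → 0
19 → none → 0
23 → 20 → 1
20 → none → 0
27 → 24 → 1
34 → 24 → 1
24 → none → 0
Sum: 1 + 0 + 2 + 0 + 0 + 0 + 0 + 0 + 1 + 0 + 1 + 1 + 0 = 6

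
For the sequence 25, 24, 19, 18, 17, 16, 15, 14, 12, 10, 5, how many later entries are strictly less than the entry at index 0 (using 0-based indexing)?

The element at index 0 is 25.
Elements after it: 24, 19, 18, 17, 16, 15, 14, 12, 10, 5
Those smaller than 25: 24, 19, 18, 17, 16, 15, 14, 12, 10, 5

10 such elements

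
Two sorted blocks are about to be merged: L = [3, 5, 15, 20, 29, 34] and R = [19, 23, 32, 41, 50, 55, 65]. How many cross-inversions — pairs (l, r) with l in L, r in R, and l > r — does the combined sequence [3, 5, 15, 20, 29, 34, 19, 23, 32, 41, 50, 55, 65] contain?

Count, for every r in R, how many entries of L exceed r:
r = 19: 20, 29, 34 → 3
r = 23: 29, 34 → 2
r = 32: 34 → 1
r = 41: none → 0
r = 50: none → 0
r = 55: none → 0
r = 65: none → 0
Cross-inversions: 3 + 2 + 1 + 0 + 0 + 0 + 0 = 6

6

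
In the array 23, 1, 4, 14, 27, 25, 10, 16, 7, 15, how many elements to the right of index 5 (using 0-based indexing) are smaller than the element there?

4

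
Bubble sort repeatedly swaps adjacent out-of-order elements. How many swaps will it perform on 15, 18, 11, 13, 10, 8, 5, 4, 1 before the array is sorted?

Adjacent swaps: 34

Each adjacent swap fixes exactly one inversion, so the minimum swap count equals the number of inversions.
Count inversions — for each element, later elements that are smaller:
15: 11, 13, 10, 8, 5, 4, 1 → 7
18: 11, 13, 10, 8, 5, 4, 1 → 7
11: 10, 8, 5, 4, 1 → 5
13: 10, 8, 5, 4, 1 → 5
10: 8, 5, 4, 1 → 4
8: 5, 4, 1 → 3
5: 4, 1 → 2
4: 1 → 1
1: none → 0
Total inversions: 7 + 7 + 5 + 5 + 4 + 3 + 2 + 1 + 0 = 34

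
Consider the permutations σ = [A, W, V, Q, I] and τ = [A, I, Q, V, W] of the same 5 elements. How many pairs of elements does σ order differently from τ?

There are 6 discordant pairs.

Assign each item its position (1..5) in the first ordering, then rewrite the second ordering as that position sequence:
positions: A→1, W→2, V→3, Q→4, I→5
second ordering as positions: [1, 5, 4, 3, 2]
Discordant pairs = inversions in this position sequence.
1: 0
5: 4, 3, 2 → 3
4: 3, 2 → 2
3: 2 → 1
2: 0
Total: 0 + 3 + 2 + 1 + 0 = 6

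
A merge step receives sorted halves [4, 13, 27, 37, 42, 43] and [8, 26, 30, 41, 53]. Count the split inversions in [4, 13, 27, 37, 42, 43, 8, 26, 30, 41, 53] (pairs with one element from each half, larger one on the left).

Take each right-half value and tally the left-half values above it:
r = 8: 13, 27, 37, 42, 43 → 5
r = 26: 27, 37, 42, 43 → 4
r = 30: 37, 42, 43 → 3
r = 41: 42, 43 → 2
r = 53: none → 0
Cross-inversions: 5 + 4 + 3 + 2 + 0 = 14

Cross-inversions: 14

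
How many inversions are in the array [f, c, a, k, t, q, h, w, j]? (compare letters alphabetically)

11

For each element, count later entries that are smaller:
f: 2
c: 1
a: 0
k: 2
t: 3
q: 2
h: 0
w: 1
j: 0
Sum: 2 + 1 + 0 + 2 + 3 + 2 + 0 + 1 + 0 = 11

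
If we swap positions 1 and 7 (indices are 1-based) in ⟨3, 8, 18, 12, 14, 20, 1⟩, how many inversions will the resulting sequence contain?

Positions 1 and 7 hold 3 and 1; after swapping, the array is [1, 8, 18, 12, 14, 20, 3].
Count, for each position, how many later elements it exceeds:
1: 0
8: 1
18: 3
12: 1
14: 1
20: 1
3: 0
Sum: 0 + 1 + 3 + 1 + 1 + 1 + 0 = 7

7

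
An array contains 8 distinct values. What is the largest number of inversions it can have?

28 inversions

A reversed (strictly descending) arrangement makes every pair an inversion, giving C(8, 2) inversions.
C(8, 2) = 8·7/2 = 28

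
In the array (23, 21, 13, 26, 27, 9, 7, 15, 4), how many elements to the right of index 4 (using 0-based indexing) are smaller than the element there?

4

The element at index 4 is 27.
Elements after it: 9, 7, 15, 4
Those smaller than 27: 9, 7, 15, 4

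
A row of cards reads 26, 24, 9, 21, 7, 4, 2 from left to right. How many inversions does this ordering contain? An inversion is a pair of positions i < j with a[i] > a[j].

20

Count, for each position, how many later elements it exceeds:
26 → 24, 9, 21, 7, 4, 2 → 6
24 → 9, 21, 7, 4, 2 → 5
9 → 7, 4, 2 → 3
21 → 7, 4, 2 → 3
7 → 4, 2 → 2
4 → 2 → 1
2 → none → 0
Sum: 6 + 5 + 3 + 3 + 2 + 1 + 0 = 20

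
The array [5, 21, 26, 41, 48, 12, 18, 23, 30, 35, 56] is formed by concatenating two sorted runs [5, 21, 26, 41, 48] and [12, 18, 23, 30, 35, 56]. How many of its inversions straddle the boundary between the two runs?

15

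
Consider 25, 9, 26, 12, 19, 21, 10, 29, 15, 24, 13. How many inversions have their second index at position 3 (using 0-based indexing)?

2

The element at index 3 is 12.
Elements before it: 25, 9, 26
Those larger than 12: 25, 26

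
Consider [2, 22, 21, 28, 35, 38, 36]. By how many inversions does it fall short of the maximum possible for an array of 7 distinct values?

Maximum inversions for 7 distinct elements is C(7, 2) = 7·6/2 = 21.
Current inversions — for each element, count later smaller elements:
2: 0
22: 1
21: 0
28: 0
35: 0
38: 1
36: 0
Current total: 0 + 1 + 0 + 0 + 0 + 1 + 0 = 2
Shortfall: 21 − 2 = 19

19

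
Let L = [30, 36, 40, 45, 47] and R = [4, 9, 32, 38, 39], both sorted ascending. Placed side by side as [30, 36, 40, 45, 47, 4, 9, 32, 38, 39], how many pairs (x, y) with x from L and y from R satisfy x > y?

Take each right-half value and tally the left-half values above it:
r = 4: 30, 36, 40, 45, 47 → 5
r = 9: 30, 36, 40, 45, 47 → 5
r = 32: 36, 40, 45, 47 → 4
r = 38: 40, 45, 47 → 3
r = 39: 40, 45, 47 → 3
Cross-inversions: 5 + 5 + 4 + 3 + 3 = 20

20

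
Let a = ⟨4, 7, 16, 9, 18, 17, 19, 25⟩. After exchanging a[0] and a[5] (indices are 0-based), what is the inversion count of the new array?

Positions 0 and 5 hold 4 and 17; after swapping, the array is [17, 7, 16, 9, 18, 4, 19, 25].
Sweep left to right; for each value list the smaller values that follow it:
17 → 7, 16, 9, 4 → 4
7 → 4 → 1
16 → 9, 4 → 2
9 → 4 → 1
18 → 4 → 1
4 → none → 0
19 → none → 0
25 → none → 0
Sum: 4 + 1 + 2 + 1 + 1 + 0 + 0 + 0 = 9

There are 9 inversions.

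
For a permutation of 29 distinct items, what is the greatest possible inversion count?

There are 406 inversions.

A reversed (strictly descending) arrangement makes every pair an inversion, giving C(29, 2) inversions.
C(29, 2) = 29·28/2 = 406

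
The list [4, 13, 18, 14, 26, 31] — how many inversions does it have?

1 inversion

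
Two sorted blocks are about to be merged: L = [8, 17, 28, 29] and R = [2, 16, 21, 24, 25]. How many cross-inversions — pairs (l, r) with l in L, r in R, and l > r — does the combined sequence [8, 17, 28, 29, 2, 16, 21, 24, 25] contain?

For each element r of the right run, count left-run elements greater than r:
r = 2: 8, 17, 28, 29 → 4
r = 16: 17, 28, 29 → 3
r = 21: 28, 29 → 2
r = 24: 28, 29 → 2
r = 25: 28, 29 → 2
Cross-inversions: 4 + 3 + 2 + 2 + 2 = 13

13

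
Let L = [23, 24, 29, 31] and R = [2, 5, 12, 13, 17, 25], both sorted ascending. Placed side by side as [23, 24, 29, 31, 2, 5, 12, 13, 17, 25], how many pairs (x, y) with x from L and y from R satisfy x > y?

Take each right-half value and tally the left-half values above it:
r = 2: 23, 24, 29, 31 → 4
r = 5: 23, 24, 29, 31 → 4
r = 12: 23, 24, 29, 31 → 4
r = 13: 23, 24, 29, 31 → 4
r = 17: 23, 24, 29, 31 → 4
r = 25: 29, 31 → 2
Cross-inversions: 4 + 4 + 4 + 4 + 4 + 2 = 22

Split inversions: 22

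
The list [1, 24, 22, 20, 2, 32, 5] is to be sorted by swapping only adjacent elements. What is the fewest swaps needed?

The minimum number of adjacent swaps to sort an array equals its inversion count, since every such swap removes exactly one inversion.
Count inversions — for each element, later elements that are smaller:
1: none → 0
24: 22, 20, 2, 5 → 4
22: 20, 2, 5 → 3
20: 2, 5 → 2
2: none → 0
32: 5 → 1
5: none → 0
Total inversions: 0 + 4 + 3 + 2 + 0 + 1 + 0 = 10

10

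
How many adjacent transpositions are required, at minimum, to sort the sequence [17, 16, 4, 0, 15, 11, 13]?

Each adjacent swap fixes exactly one inversion, so the minimum swap count equals the number of inversions.
Count inversions — for each element, later elements that are smaller:
17: 16, 4, 0, 15, 11, 13 → 6
16: 4, 0, 15, 11, 13 → 5
4: 0 → 1
0: none → 0
15: 11, 13 → 2
11: none → 0
13: none → 0
Total inversions: 6 + 5 + 1 + 0 + 2 + 0 + 0 = 14

There are 14 adjacent swaps.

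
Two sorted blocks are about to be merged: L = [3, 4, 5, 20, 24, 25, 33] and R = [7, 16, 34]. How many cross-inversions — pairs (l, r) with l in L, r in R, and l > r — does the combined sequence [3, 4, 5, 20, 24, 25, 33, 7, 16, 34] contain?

For each element r of the right run, count left-run elements greater than r:
r = 7: 20, 24, 25, 33 → 4
r = 16: 20, 24, 25, 33 → 4
r = 34: none → 0
Cross-inversions: 4 + 4 + 0 = 8

There are 8 split inversions.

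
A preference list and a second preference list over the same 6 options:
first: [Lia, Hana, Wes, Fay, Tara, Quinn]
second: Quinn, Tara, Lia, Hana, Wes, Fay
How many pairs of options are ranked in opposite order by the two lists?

Assign each item its position (1..6) in the first ordering, then rewrite the second ordering as that position sequence:
positions: Lia→1, Hana→2, Wes→3, Fay→4, Tara→5, Quinn→6
second ordering as positions: [6, 5, 1, 2, 3, 4]
Discordant pairs = inversions in this position sequence.
6: 5, 1, 2, 3, 4 → 5
5: 1, 2, 3, 4 → 4
1: 0
2: 0
3: 0
4: 0
Total: 5 + 4 + 0 + 0 + 0 + 0 = 9

9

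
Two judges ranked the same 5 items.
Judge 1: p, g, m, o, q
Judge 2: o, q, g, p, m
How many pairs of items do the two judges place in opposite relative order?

7 discordant pairs

Assign each item its position (1..5) in the first ordering, then rewrite the second ordering as that position sequence:
positions: p→1, g→2, m→3, o→4, q→5
second ordering as positions: [4, 5, 2, 1, 3]
Discordant pairs = inversions in this position sequence.
4: 2, 1, 3 → 3
5: 2, 1, 3 → 3
2: 1 → 1
1: 0
3: 0
Total: 3 + 3 + 1 + 0 + 0 = 7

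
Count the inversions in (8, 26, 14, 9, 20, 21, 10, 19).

12

Element-by-element contributions:
8: 0
26: 6
14: 2
9: 0
20: 2
21: 2
10: 0
19: 0
Sum: 0 + 6 + 2 + 0 + 2 + 2 + 0 + 0 = 12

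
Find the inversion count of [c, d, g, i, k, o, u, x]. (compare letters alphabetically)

For each element, count later entries that are smaller:
c → none → 0
d → none → 0
g → none → 0
i → none → 0
k → none → 0
o → none → 0
u → none → 0
x → none → 0
Sum: 0 + 0 + 0 + 0 + 0 + 0 + 0 + 0 = 0

0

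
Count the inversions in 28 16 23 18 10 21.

10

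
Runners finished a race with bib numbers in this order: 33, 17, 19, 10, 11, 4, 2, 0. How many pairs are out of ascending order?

Element-by-element contributions:
33: 7
17: 5
19: 5
10: 3
11: 3
4: 2
2: 1
0: 0
Sum: 7 + 5 + 5 + 3 + 3 + 2 + 1 + 0 = 26

26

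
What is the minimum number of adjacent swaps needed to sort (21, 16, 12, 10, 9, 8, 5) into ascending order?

Swaps: 21

The minimum number of adjacent swaps to sort an array equals its inversion count, since every such swap removes exactly one inversion.
Count inversions — for each element, later elements that are smaller:
21: 16, 12, 10, 9, 8, 5 → 6
16: 12, 10, 9, 8, 5 → 5
12: 10, 9, 8, 5 → 4
10: 9, 8, 5 → 3
9: 8, 5 → 2
8: 5 → 1
5: none → 0
Total inversions: 6 + 5 + 4 + 3 + 2 + 1 + 0 = 21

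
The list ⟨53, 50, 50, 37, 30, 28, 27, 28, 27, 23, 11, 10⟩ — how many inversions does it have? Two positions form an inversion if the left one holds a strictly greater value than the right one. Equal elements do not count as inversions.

62

For each element, count later entries that are smaller:
53: 11
50: 9
50: 9
37: 8
30: 7
28: 5
27: 3
28: 4
27: 3
23: 2
11: 1
10: 0
Sum: 11 + 9 + 9 + 8 + 7 + 5 + 3 + 4 + 3 + 2 + 1 + 0 = 62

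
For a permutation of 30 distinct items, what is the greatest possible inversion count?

A reversed (strictly descending) arrangement makes every pair an inversion, giving C(30, 2) inversions.
C(30, 2) = 30·29/2 = 435

There are 435 inversions.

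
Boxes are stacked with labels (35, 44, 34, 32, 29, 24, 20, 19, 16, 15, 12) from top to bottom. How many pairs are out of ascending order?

For each element, count later entries that are smaller:
35: 9
44: 9
34: 8
32: 7
29: 6
24: 5
20: 4
19: 3
16: 2
15: 1
12: 0
Sum: 9 + 9 + 8 + 7 + 6 + 5 + 4 + 3 + 2 + 1 + 0 = 54

54 inversions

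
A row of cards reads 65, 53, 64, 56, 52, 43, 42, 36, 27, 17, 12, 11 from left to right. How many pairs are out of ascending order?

64 inversions

Sweep left to right; for each value list the smaller values that follow it:
65 → 53, 64, 56, 52, 43, 42, 36, 27, 17, 12, 11 → 11
53 → 52, 43, 42, 36, 27, 17, 12, 11 → 8
64 → 56, 52, 43, 42, 36, 27, 17, 12, 11 → 9
56 → 52, 43, 42, 36, 27, 17, 12, 11 → 8
52 → 43, 42, 36, 27, 17, 12, 11 → 7
43 → 42, 36, 27, 17, 12, 11 → 6
42 → 36, 27, 17, 12, 11 → 5
36 → 27, 17, 12, 11 → 4
27 → 17, 12, 11 → 3
17 → 12, 11 → 2
12 → 11 → 1
11 → none → 0
Sum: 11 + 8 + 9 + 8 + 7 + 6 + 5 + 4 + 3 + 2 + 1 + 0 = 64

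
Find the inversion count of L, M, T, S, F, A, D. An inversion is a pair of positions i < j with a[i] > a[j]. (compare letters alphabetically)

Element-by-element contributions:
L: 3
M: 3
T: 4
S: 3
F: 2
A: 0
D: 0
Sum: 3 + 3 + 4 + 3 + 2 + 0 + 0 = 15

15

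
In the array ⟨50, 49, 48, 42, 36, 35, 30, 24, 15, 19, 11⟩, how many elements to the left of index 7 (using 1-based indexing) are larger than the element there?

6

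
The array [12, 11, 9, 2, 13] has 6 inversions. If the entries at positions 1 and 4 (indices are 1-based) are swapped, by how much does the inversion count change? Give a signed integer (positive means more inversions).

-5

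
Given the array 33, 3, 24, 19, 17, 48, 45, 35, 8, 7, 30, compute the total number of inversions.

29

Element-by-element contributions:
33: 7
3: 0
24: 4
19: 3
17: 2
48: 5
45: 4
35: 3
8: 1
7: 0
30: 0
Sum: 7 + 0 + 4 + 3 + 2 + 5 + 4 + 3 + 1 + 0 + 0 = 29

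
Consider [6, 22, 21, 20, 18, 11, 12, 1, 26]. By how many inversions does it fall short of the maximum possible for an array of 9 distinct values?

Maximum inversions for 9 distinct elements is C(9, 2) = 9·8/2 = 36.
Current inversions — for each element, count later smaller elements:
6: 1
22: 6
21: 5
20: 4
18: 3
11: 1
12: 1
1: 0
26: 0
Current total: 1 + 6 + 5 + 4 + 3 + 1 + 1 + 0 + 0 = 21
Shortfall: 36 − 21 = 15

15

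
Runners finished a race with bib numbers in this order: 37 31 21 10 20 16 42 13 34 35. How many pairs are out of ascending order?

For each element, count later entries that are smaller:
37 → 31, 21, 10, 20, 16, 13, 34, 35 → 8
31 → 21, 10, 20, 16, 13 → 5
21 → 10, 20, 16, 13 → 4
10 → none → 0
20 → 16, 13 → 2
16 → 13 → 1
42 → 13, 34, 35 → 3
13 → none → 0
34 → none → 0
35 → none → 0
Sum: 8 + 5 + 4 + 0 + 2 + 1 + 3 + 0 + 0 + 0 = 23

23 inversions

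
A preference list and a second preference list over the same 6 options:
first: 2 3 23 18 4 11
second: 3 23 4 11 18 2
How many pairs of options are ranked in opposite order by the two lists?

Pairs: 7

Assign each item its position (1..6) in the first ordering, then rewrite the second ordering as that position sequence:
positions: 2→1, 3→2, 23→3, 18→4, 4→5, 11→6
second ordering as positions: [2, 3, 5, 6, 4, 1]
Discordant pairs = inversions in this position sequence.
2: 1 → 1
3: 1 → 1
5: 4, 1 → 2
6: 4, 1 → 2
4: 1 → 1
1: 0
Total: 1 + 1 + 2 + 2 + 1 + 0 = 7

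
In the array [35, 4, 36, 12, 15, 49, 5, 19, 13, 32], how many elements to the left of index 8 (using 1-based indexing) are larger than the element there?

3 such elements

The element at index 8 is 19.
Elements before it: 35, 4, 36, 12, 15, 49, 5
Those larger than 19: 35, 36, 49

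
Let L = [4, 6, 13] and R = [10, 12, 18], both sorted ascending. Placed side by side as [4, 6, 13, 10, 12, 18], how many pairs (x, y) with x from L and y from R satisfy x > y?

2

Count, for every r in R, how many entries of L exceed r:
r = 10: 13 → 1
r = 12: 13 → 1
r = 18: none → 0
Cross-inversions: 1 + 1 + 0 = 2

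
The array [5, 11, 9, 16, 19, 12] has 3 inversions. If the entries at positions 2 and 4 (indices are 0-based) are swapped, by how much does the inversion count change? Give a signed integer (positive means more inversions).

Positions 2 and 4 hold 9 and 19; after swapping, the array is [5, 11, 19, 16, 9, 12].
Count, for each position, how many later elements it exceeds:
5 → none → 0
11 → 9 → 1
19 → 16, 9, 12 → 3
16 → 9, 12 → 2
9 → none → 0
12 → none → 0
Sum: 0 + 1 + 3 + 2 + 0 + 0 = 6
Change: 6 − 3 = +3

+3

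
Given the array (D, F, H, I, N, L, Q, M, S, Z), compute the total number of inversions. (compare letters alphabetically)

Inversions: 3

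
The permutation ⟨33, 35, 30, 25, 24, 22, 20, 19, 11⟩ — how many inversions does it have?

35

For each element, count later entries that are smaller:
33 → 30, 25, 24, 22, 20, 19, 11 → 7
35 → 30, 25, 24, 22, 20, 19, 11 → 7
30 → 25, 24, 22, 20, 19, 11 → 6
25 → 24, 22, 20, 19, 11 → 5
24 → 22, 20, 19, 11 → 4
22 → 20, 19, 11 → 3
20 → 19, 11 → 2
19 → 11 → 1
11 → none → 0
Sum: 7 + 7 + 6 + 5 + 4 + 3 + 2 + 1 + 0 = 35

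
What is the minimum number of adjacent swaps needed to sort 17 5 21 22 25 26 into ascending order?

1 adjacent swap

Each adjacent swap fixes exactly one inversion, so the minimum swap count equals the number of inversions.
Count inversions — for each element, later elements that are smaller:
17: 5 → 1
5: none → 0
21: none → 0
22: none → 0
25: none → 0
26: none → 0
Total inversions: 1 + 0 + 0 + 0 + 0 + 0 = 1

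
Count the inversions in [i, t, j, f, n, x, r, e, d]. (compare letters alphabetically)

Count, for each position, how many later elements it exceeds:
i → f, e, d → 3
t → j, f, n, r, e, d → 6
j → f, e, d → 3
f → e, d → 2
n → e, d → 2
x → r, e, d → 3
r → e, d → 2
e → d → 1
d → none → 0
Sum: 3 + 6 + 3 + 2 + 2 + 3 + 2 + 1 + 0 = 22

22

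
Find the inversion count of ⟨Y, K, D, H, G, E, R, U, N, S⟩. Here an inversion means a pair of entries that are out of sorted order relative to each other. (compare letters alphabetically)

For each element, count later entries that are smaller:
Y: 9
K: 4
D: 0
H: 2
G: 1
E: 0
R: 1
U: 2
N: 0
S: 0
Sum: 9 + 4 + 0 + 2 + 1 + 0 + 1 + 2 + 0 + 0 = 19

19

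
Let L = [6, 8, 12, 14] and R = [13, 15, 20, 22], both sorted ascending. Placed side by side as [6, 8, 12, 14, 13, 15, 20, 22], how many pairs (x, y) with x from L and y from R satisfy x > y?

Split inversions: 1

Take each right-half value and tally the left-half values above it:
r = 13: 14 → 1
r = 15: none → 0
r = 20: none → 0
r = 22: none → 0
Cross-inversions: 1 + 0 + 0 + 0 = 1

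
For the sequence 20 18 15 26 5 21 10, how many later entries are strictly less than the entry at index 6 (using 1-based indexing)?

1 such element

The element at index 6 is 21.
Elements after it: 10
Those smaller than 21: 10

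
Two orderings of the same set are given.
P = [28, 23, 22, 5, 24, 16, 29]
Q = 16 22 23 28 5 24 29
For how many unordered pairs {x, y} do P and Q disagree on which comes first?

Assign each item its position (1..7) in the first ordering, then rewrite the second ordering as that position sequence:
positions: 28→1, 23→2, 22→3, 5→4, 24→5, 16→6, 29→7
second ordering as positions: [6, 3, 2, 1, 4, 5, 7]
Discordant pairs = inversions in this position sequence.
6: 3, 2, 1, 4, 5 → 5
3: 2, 1 → 2
2: 1 → 1
1: 0
4: 0
5: 0
7: 0
Total: 5 + 2 + 1 + 0 + 0 + 0 + 0 = 8

8 disagreeing pairs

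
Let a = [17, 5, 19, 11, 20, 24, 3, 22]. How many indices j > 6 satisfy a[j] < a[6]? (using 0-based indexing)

The element at index 6 is 3.
Elements after it: 22
None of them are smaller than 3.

0 such elements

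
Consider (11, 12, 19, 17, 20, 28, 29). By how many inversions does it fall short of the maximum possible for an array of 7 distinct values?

Maximum inversions for 7 distinct elements is C(7, 2) = 7·6/2 = 21.
Current inversions — for each element, count later smaller elements:
11: 0
12: 0
19: 1
17: 0
20: 0
28: 0
29: 0
Current total: 0 + 0 + 1 + 0 + 0 + 0 + 0 = 1
Shortfall: 21 − 1 = 20

20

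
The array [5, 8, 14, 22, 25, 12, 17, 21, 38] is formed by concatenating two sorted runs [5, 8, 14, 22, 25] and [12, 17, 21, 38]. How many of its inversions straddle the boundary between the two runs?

Count, for every r in R, how many entries of L exceed r:
r = 12: 14, 22, 25 → 3
r = 17: 22, 25 → 2
r = 21: 22, 25 → 2
r = 38: none → 0
Cross-inversions: 3 + 2 + 2 + 0 = 7

7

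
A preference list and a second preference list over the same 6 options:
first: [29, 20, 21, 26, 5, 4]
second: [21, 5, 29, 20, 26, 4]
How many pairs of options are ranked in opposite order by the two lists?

Assign each item its position (1..6) in the first ordering, then rewrite the second ordering as that position sequence:
positions: 29→1, 20→2, 21→3, 26→4, 5→5, 4→6
second ordering as positions: [3, 5, 1, 2, 4, 6]
Discordant pairs = inversions in this position sequence.
3: 1, 2 → 2
5: 1, 2, 4 → 3
1: 0
2: 0
4: 0
6: 0
Total: 2 + 3 + 0 + 0 + 0 + 0 = 5

There are 5 pairs.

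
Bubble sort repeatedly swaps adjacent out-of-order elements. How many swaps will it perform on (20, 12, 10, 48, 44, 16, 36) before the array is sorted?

Minimum adjacent swaps = number of inversions (each swap of adjacent out-of-order elements removes one inversion and no swap can remove more).
Count inversions — for each element, later elements that are smaller:
20: 12, 10, 16 → 3
12: 10 → 1
10: none → 0
48: 44, 16, 36 → 3
44: 16, 36 → 2
16: none → 0
36: none → 0
Total inversions: 3 + 1 + 0 + 3 + 2 + 0 + 0 = 9

9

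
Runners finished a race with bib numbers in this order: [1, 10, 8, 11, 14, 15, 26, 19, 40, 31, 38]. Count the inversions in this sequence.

4 inversions

For each element, count later entries that are smaller:
1 → none → 0
10 → 8 → 1
8 → none → 0
11 → none → 0
14 → none → 0
15 → none → 0
26 → 19 → 1
19 → none → 0
40 → 31, 38 → 2
31 → none → 0
38 → none → 0
Sum: 0 + 1 + 0 + 0 + 0 + 0 + 1 + 0 + 2 + 0 + 0 = 4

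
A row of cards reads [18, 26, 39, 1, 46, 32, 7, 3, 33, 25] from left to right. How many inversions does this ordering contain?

23

Sweep left to right; for each value list the smaller values that follow it:
18: 3
26: 4
39: 6
1: 0
46: 5
32: 3
7: 1
3: 0
33: 1
25: 0
Sum: 3 + 4 + 6 + 0 + 5 + 3 + 1 + 0 + 1 + 0 = 23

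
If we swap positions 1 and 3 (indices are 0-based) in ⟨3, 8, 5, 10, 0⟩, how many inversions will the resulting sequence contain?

Positions 1 and 3 hold 8 and 10; after swapping, the array is [3, 10, 5, 8, 0].
Sweep left to right; for each value list the smaller values that follow it:
3 → 0 → 1
10 → 5, 8, 0 → 3
5 → 0 → 1
8 → 0 → 1
0 → none → 0
Sum: 1 + 3 + 1 + 1 + 0 = 6

Inversions: 6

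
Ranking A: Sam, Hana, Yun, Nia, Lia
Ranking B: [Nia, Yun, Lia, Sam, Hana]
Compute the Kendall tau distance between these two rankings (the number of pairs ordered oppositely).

7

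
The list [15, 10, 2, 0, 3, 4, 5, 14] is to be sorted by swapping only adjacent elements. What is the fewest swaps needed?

Adjacent swaps: 13

The minimum number of adjacent swaps to sort an array equals its inversion count, since every such swap removes exactly one inversion.
Count inversions — for each element, later elements that are smaller:
15: 10, 2, 0, 3, 4, 5, 14 → 7
10: 2, 0, 3, 4, 5 → 5
2: 0 → 1
0: none → 0
3: none → 0
4: none → 0
5: none → 0
14: none → 0
Total inversions: 7 + 5 + 1 + 0 + 0 + 0 + 0 + 0 = 13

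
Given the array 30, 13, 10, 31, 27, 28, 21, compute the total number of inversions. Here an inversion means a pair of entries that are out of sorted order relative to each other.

Listing every pair i<j with a[i]>a[j] (using 1-based positions):
(1,2): 30 > 13
(1,3): 30 > 10
(1,5): 30 > 27
(1,6): 30 > 28
(1,7): 30 > 21
(2,3): 13 > 10
(4,5): 31 > 27
(4,6): 31 > 28
(4,7): 31 > 21
(5,7): 27 > 21
(6,7): 28 > 21
That's 11 pairs.

11 out-of-order pairs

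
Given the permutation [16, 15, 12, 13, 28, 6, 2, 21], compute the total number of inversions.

There are 17 out-of-order pairs.

For each element, count later entries that are smaller:
16 → 15, 12, 13, 6, 2 → 5
15 → 12, 13, 6, 2 → 4
12 → 6, 2 → 2
13 → 6, 2 → 2
28 → 6, 2, 21 → 3
6 → 2 → 1
2 → none → 0
21 → none → 0
Sum: 5 + 4 + 2 + 2 + 3 + 1 + 0 + 0 = 17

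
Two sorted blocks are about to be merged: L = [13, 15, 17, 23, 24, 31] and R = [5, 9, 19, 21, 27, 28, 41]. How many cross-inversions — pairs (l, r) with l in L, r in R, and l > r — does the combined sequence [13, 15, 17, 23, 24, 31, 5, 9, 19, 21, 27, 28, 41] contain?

20 split inversions

Count, for every r in R, how many entries of L exceed r:
r = 5: 13, 15, 17, 23, 24, 31 → 6
r = 9: 13, 15, 17, 23, 24, 31 → 6
r = 19: 23, 24, 31 → 3
r = 21: 23, 24, 31 → 3
r = 27: 31 → 1
r = 28: 31 → 1
r = 41: none → 0
Cross-inversions: 6 + 6 + 3 + 3 + 1 + 1 + 0 = 20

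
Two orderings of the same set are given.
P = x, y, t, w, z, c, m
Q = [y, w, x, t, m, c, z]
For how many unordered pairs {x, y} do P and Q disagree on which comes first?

6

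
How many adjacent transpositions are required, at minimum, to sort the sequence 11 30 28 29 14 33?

5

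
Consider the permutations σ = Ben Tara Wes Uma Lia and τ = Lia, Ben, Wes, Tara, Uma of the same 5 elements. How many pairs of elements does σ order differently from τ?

Discordant pairs: 5

Assign each item its position (1..5) in the first ordering, then rewrite the second ordering as that position sequence:
positions: Ben→1, Tara→2, Wes→3, Uma→4, Lia→5
second ordering as positions: [5, 1, 3, 2, 4]
Discordant pairs = inversions in this position sequence.
5: 1, 3, 2, 4 → 4
1: 0
3: 2 → 1
2: 0
4: 0
Total: 4 + 0 + 1 + 0 + 0 = 5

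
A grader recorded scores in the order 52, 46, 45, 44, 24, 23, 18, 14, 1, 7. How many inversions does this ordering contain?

44

For each element, count later entries that are smaller:
52: 9
46: 8
45: 7
44: 6
24: 5
23: 4
18: 3
14: 2
1: 0
7: 0
Sum: 9 + 8 + 7 + 6 + 5 + 4 + 3 + 2 + 0 + 0 = 44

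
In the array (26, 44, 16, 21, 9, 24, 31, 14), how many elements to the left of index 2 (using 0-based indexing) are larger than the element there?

2 such elements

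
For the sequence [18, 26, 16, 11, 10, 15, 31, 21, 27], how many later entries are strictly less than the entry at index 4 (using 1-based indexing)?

1

The element at index 4 is 11.
Elements after it: 10, 15, 31, 21, 27
Those smaller than 11: 10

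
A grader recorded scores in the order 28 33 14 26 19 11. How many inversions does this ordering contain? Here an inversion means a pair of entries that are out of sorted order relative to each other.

For each element, count later entries that are smaller:
28 → 14, 26, 19, 11 → 4
33 → 14, 26, 19, 11 → 4
14 → 11 → 1
26 → 19, 11 → 2
19 → 11 → 1
11 → none → 0
Sum: 4 + 4 + 1 + 2 + 1 + 0 = 12

There are 12 inversions.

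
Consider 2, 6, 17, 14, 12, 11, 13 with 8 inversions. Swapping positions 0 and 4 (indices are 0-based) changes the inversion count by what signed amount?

Positions 0 and 4 hold 2 and 12; after swapping, the array is [12, 6, 17, 14, 2, 11, 13].
Count, for each position, how many later elements it exceeds:
12: 3
6: 1
17: 4
14: 3
2: 0
11: 0
13: 0
Sum: 3 + 1 + 4 + 3 + 0 + 0 + 0 = 11
Change: 11 − 8 = +3

+3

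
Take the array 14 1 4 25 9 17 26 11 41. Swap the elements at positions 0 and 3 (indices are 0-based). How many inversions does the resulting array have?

Positions 0 and 3 hold 14 and 25; after swapping, the array is [25, 1, 4, 14, 9, 17, 26, 11, 41].
Element-by-element contributions:
25 → 1, 4, 14, 9, 17, 11 → 6
1 → none → 0
4 → none → 0
14 → 9, 11 → 2
9 → none → 0
17 → 11 → 1
26 → 11 → 1
11 → none → 0
41 → none → 0
Sum: 6 + 0 + 0 + 2 + 0 + 1 + 1 + 0 + 0 = 10

10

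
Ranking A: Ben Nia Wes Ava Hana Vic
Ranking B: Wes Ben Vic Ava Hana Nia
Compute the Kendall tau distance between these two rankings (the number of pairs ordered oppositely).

7

Assign each item its position (1..6) in the first ordering, then rewrite the second ordering as that position sequence:
positions: Ben→1, Nia→2, Wes→3, Ava→4, Hana→5, Vic→6
second ordering as positions: [3, 1, 6, 4, 5, 2]
Discordant pairs = inversions in this position sequence.
3: 1, 2 → 2
1: 0
6: 4, 5, 2 → 3
4: 2 → 1
5: 2 → 1
2: 0
Total: 2 + 0 + 3 + 1 + 1 + 0 = 7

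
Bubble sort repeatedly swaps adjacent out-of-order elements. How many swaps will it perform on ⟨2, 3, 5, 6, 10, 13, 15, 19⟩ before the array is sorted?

Minimum adjacent swaps = number of inversions (each swap of adjacent out-of-order elements removes one inversion and no swap can remove more).
Count inversions — for each element, later elements that are smaller:
2: none → 0
3: none → 0
5: none → 0
6: none → 0
10: none → 0
13: none → 0
15: none → 0
19: none → 0
Total inversions: 0 + 0 + 0 + 0 + 0 + 0 + 0 + 0 = 0

0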